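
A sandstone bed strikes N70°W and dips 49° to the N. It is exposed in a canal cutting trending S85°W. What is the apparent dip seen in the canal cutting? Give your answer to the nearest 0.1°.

The section lies 25° from the strike.
tan α = tan 49° × sin 25° = 1.1504 × 0.4226 = 0.4862
α = arctan(0.4862) = 25.93°

25.9°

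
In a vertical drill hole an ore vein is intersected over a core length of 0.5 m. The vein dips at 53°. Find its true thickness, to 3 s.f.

True thickness t = h · cos(dip) = 0.5 × cos 53°
t = 0.5 × 0.6018 = 0.301 m

0.301 m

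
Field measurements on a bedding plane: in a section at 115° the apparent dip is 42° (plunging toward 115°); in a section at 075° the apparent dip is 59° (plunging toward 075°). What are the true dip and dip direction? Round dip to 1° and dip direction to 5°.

The two traces are lines in the plane: v₁ = (sin 115°·cos 42°, cos 115°·cos 42°, −sin 42°), v₂ = (sin 75°·cos 59°, cos 75°·cos 59°, −sin 59°).
The plane normal is n = v₁ × v₂ ∝ (0.358, 0.244, 0.246).
True dip = arccos(n_z / |n|) = arccos(0.4933) = 60.4°.
Dip direction = azimuth of (n_x, n_y) = atan2(0.358, 0.244) = 56°.

true dip 60°, dip direction 055°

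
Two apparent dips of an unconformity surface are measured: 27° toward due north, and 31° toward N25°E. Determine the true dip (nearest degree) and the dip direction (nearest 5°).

true dip 31°, dip direction 035°

Each apparent-dip line lies in the plane. As unit vectors (x east, y north, z up), v₁ plunges 27°→due north and v₂ plunges 31°→N25°E.
n = v₁ × v₂ = (0.106, 0.164, 0.323) (taken with n_z > 0).
Dip δ = arctan(|n_h|/n_z) = arctan(0.196/0.323) = 31.2°.
Dip direction = atan2(0.106, 0.164) = 33° (azimuth of n's horizontal projection).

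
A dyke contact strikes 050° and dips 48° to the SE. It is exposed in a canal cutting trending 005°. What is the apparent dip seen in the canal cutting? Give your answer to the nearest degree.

The section lies 45° from the strike.
tan(apparent dip) = tan 48° · sin 45° = 0.7853
apparent dip = arctan 0.7853 = 38.14°

38°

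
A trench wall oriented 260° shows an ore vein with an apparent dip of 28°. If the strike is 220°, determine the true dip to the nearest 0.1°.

39.6°

β = acute angle between strike 220° and section 260° = 40°.
tan(true dip) = tan 28° / sin 40° = 0.8272
true dip = arctan 0.8272 = 39.60°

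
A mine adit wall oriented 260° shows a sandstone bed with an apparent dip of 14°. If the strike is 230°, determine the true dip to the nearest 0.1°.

26.5°

β = acute angle between strike 230° and section 260° = 30°.
tan(true dip) = tan 14° / sin 30° = 0.4987
true dip = arctan 0.4987 = 26.50°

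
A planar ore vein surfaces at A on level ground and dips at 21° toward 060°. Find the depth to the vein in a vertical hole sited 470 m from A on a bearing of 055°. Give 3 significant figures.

The hole lies 5° from the dip direction, so the down-dip offset is 470 × cos 5° = 468.21 m.
Depth = down-dip offset × tan(dip) = 468.21 × tan 21° = 468.21 × 0.3839
Depth = 179.73 m

180 m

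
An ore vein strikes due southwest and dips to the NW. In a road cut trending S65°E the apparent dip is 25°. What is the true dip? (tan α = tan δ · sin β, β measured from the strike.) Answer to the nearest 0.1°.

26.4°

The section is 70° from the strike.
tan δ = tan α / sin β = tan 25° / sin 70° = 0.4663 / 0.9397 = 0.4962
true dip = arctan 0.4962 = 26.39°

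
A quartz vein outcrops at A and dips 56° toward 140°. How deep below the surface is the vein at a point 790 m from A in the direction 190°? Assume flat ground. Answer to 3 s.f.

753 m

The hole lies 50° from the dip direction, so the down-dip offset is 790 × cos 50° = 507.80 m.
Depth = down-dip offset × tan(dip) = 507.80 × tan 56° = 507.80 × 1.4826
Depth = 752.85 m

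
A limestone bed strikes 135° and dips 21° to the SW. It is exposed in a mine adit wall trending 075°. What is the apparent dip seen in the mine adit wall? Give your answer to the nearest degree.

The strike is 135° and the section trends 075°; the acute angle between them is β = 60°.
tan α = tan 21° × sin 60° = 0.3839 × 0.8660 = 0.3324
α = arctan(0.3324) = 18.39°

18°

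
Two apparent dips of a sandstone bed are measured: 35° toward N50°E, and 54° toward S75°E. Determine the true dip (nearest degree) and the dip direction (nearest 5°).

The two traces are lines in the plane: v₁ = (sin 50°·cos 35°, cos 50°·cos 35°, −sin 35°), v₂ = (sin 105°·cos 54°, cos 105°·cos 54°, −sin 54°).
n = v₁ × v₂ = (0.513, -0.182, 0.394) (taken with n_z > 0).
True dip = arccos(n_z / |n|) = arccos(0.5866) = 54.1°.
The horizontal component of n points toward azimuth atan2(n_x, n_y) = 110°, the dip direction.

true dip 54°, dip direction 110°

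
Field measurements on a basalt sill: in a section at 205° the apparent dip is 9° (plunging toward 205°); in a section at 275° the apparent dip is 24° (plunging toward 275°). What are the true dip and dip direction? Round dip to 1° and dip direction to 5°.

The two traces are lines in the plane: v₁ = (sin 205°·cos 9°, cos 205°·cos 9°, −sin 9°), v₂ = (sin 275°·cos 24°, cos 275°·cos 24°, −sin 24°).
The plane normal is n = v₁ × v₂ ∝ (-0.377, 0.027, 0.848).
tan δ = √(n_x²+n_y²)/n_z = 0.378/0.848, so δ = 24.0°.
The horizontal component of n points toward azimuth atan2(n_x, n_y) = 274°, the dip direction.

true dip 24°, dip direction 275°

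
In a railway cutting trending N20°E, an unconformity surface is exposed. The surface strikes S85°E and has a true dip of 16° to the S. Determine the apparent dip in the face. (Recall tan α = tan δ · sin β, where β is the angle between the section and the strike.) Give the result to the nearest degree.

Angle between strike (S85°E) and section (N20°E): β = 75°.
tan(apparent dip) = tan 16° · sin 75° = 0.2770
apparent dip = arctan 0.2770 = 15.48°

15°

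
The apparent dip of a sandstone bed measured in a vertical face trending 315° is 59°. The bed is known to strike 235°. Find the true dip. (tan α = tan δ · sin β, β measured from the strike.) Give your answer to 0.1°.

59.4°

The section is 80° from the strike.
tan δ = tan α / sin β = tan 59° / sin 80° = 1.6643 / 0.9848 = 1.6900
δ = arctan(1.6900) = 59.39°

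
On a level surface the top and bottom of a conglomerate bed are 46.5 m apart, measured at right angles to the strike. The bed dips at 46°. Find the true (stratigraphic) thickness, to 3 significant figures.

33.4 m

True thickness t = w · sin(dip) = 46.5 × sin 46°
t = 46.5 × 0.7193 = 33.449 m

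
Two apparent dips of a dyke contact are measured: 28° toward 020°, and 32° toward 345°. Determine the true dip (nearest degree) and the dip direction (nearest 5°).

The two traces are lines in the plane: v₁ = (sin 20°·cos 28°, cos 20°·cos 28°, −sin 28°), v₂ = (sin 345°·cos 32°, cos 345°·cos 32°, −sin 32°).
The plane normal is n = v₁ × v₂ ∝ (-0.055, 0.263, 0.429).
True dip = arccos(n_z / |n|) = arccos(0.8477) = 32.0°.
The horizontal component of n points toward azimuth atan2(n_x, n_y) = 348°, the dip direction.

true dip 32°, dip direction 350°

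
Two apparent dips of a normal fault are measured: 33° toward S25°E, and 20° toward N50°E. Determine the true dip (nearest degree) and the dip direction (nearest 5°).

true dip 40°, dip direction 115°

Represent each trace as a vector plunging at its apparent dip toward its trend (east-north-up frame): v₁ = (0.354, -0.760, -0.545), v₂ = (0.720, 0.604, -0.342).
Cross product v₁ × v₂ gives the pole to the plane: n ∝ (0.589, -0.271, 0.761).
Dip δ = arctan(|n_h|/n_z) = arctan(0.648/0.761) = 40.4°.
Dip direction = atan2(0.589, -0.271) = 115° (azimuth of n's horizontal projection).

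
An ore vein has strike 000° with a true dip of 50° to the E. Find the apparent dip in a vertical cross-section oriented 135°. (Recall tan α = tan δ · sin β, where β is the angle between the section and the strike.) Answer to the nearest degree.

The section lies 45° from the strike.
tan α = tan 50° × sin 45° = 1.1918 × 0.7071 = 0.8427
α = arctan(0.8427) = 40.12°

40°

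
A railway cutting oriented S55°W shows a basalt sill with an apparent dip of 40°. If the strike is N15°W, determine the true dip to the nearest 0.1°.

β = acute angle between strike N15°W and section S55°W = 70°.
tan(true dip) = tan 40° / sin 70° = 0.8930
true dip = arctan 0.8930 = 41.76°

41.8°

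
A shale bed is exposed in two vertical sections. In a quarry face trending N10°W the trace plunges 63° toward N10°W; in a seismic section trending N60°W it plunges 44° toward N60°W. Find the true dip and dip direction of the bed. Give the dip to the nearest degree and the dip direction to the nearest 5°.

true dip 63°, dip direction 000°

The two traces are lines in the plane: v₁ = (sin 350°·cos 63°, cos 350°·cos 63°, −sin 63°), v₂ = (sin 300°·cos 44°, cos 300°·cos 44°, −sin 44°).
n = v₁ × v₂ = (0.010, 0.500, 0.250) (taken with n_z > 0).
tan δ = √(n_x²+n_y²)/n_z = 0.500/0.250, so δ = 63.4°.
Dip direction = atan2(0.010, 0.500) = 1° (azimuth of n's horizontal projection).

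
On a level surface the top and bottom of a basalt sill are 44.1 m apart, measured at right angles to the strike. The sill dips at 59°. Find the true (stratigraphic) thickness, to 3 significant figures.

37.8 m

True thickness t = w · sin(dip) = 44.1 × sin 59°
t = 44.1 × 0.8572 = 37.801 m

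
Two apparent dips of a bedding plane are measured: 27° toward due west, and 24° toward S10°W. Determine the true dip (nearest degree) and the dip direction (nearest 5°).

true dip 32°, dip direction 235°

Each apparent-dip line lies in the plane. As unit vectors (x east, y north, z up), v₁ plunges 27°→due west and v₂ plunges 24°→S10°W.
The plane normal is n = v₁ × v₂ ∝ (-0.408, -0.290, 0.802).
tan δ = √(n_x²+n_y²)/n_z = 0.501/0.802, so δ = 32.0°.
Dip direction = azimuth of (n_x, n_y) = atan2(-0.408, -0.290) = 235°.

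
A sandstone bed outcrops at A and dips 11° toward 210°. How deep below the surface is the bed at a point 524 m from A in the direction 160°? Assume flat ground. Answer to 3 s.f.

The hole lies 50° from the dip direction, so the down-dip offset is 524 × cos 50° = 336.82 m.
Depth = down-dip offset × tan(dip) = 336.82 × tan 11° = 336.82 × 0.1944
Depth = 65.47 m

65.5 m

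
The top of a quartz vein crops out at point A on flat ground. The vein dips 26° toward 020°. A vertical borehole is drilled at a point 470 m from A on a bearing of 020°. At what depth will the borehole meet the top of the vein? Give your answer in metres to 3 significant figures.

The hole is directly down-dip from the outcrop, so the down-dip offset is 470 m.
Depth = down-dip offset × tan(dip) = 470.00 × tan 26° = 470.00 × 0.4877
Depth = 229.23 m

229 m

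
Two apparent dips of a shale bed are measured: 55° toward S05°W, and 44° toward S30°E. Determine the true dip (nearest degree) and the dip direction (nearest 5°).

true dip 56°, dip direction 200°

The two traces are lines in the plane: v₁ = (sin 185°·cos 55°, cos 185°·cos 55°, −sin 55°), v₂ = (sin 150°·cos 44°, cos 150°·cos 44°, −sin 44°).
n = v₁ × v₂ = (-0.113, -0.329, 0.237) (taken with n_z > 0).
True dip = arccos(n_z / |n|) = arccos(0.5620) = 55.8°.
The horizontal component of n points toward azimuth atan2(n_x, n_y) = 199°, the dip direction.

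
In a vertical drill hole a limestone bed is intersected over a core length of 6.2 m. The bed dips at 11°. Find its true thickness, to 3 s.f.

True thickness t = h · cos(dip) = 6.2 × cos 11°
t = 6.2 × 0.9816 = 6.086 m

6.09 m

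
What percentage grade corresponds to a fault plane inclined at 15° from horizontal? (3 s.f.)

grade % = 100 × tan 15° = 100 × 0.2679

26.8%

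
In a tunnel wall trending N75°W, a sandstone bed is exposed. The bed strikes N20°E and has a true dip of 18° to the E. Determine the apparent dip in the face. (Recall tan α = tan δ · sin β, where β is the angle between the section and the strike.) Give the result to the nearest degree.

18°

Angle between strike (N20°E) and section (N75°W): β = 85°.
tan(apparent dip) = tan 18° · sin 85° = 0.3237
α = arctan(0.3237) = 17.94°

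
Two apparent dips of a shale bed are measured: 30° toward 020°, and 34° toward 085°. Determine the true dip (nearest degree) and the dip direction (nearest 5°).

Represent each trace as a vector plunging at its apparent dip toward its trend (east-north-up frame): v₁ = (0.296, 0.814, -0.500), v₂ = (0.826, 0.072, -0.559).
n = v₁ × v₂ = (0.419, 0.247, 0.651) (taken with n_z > 0).
tan δ = √(n_x²+n_y²)/n_z = 0.486/0.651, so δ = 36.8°.
Dip direction = azimuth of (n_x, n_y) = atan2(0.419, 0.247) = 59°.

true dip 37°, dip direction 060°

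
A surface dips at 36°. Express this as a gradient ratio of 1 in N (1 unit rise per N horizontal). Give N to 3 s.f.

1 : N means tan θ = 1/N, so N = 1/tan 36° = 1/0.7265

1 in 1.38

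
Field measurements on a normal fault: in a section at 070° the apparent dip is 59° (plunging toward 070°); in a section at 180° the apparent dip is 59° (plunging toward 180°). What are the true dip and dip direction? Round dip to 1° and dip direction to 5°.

Each apparent-dip line lies in the plane. As unit vectors (x east, y north, z up), v₁ plunges 59°→070° and v₂ plunges 59°→180°.
n = v₁ × v₂ = (0.592, -0.415, 0.249) (taken with n_z > 0).
True dip = arccos(n_z / |n|) = arccos(0.3258) = 71.0°.
The horizontal component of n points toward azimuth atan2(n_x, n_y) = 125°, the dip direction.

true dip 71°, dip direction 125°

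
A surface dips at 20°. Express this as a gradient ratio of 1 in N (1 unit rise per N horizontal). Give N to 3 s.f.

1 : N means tan θ = 1/N, so N = 1/tan 20° = 1/0.3640

1 in 2.75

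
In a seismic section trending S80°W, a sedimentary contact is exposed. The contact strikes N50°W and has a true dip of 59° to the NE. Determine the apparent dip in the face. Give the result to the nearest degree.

The section lies 50° from the strike.
tan(apparent dip) = tan 59° · sin 50° = 1.2749
α = arctan(1.2749) = 51.89°

52°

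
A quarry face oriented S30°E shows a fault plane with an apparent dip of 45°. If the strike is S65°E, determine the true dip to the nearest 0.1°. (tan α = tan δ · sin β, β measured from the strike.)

β = acute angle between strike S65°E and section S30°E = 35°.
tan δ = tan α / sin β = tan 45° / sin 35° = 1.0000 / 0.5736 = 1.7434
δ = arctan(1.7434) = 60.16°

60.2°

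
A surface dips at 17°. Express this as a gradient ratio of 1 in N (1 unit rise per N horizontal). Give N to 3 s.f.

1 in 3.27

1 : N means tan θ = 1/N, so N = 1/tan 17° = 1/0.3057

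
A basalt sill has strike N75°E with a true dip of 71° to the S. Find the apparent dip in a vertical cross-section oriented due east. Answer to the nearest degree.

37°

The section lies 15° from the strike.
tan α = tan 71° × sin 15° = 2.9042 × 0.2588 = 0.7517
α = arctan(0.7517) = 36.93°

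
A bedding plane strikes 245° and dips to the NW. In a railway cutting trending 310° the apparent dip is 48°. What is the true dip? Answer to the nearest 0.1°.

50.8°

The section is 65° from the strike.
tan δ = tan α / sin β = tan 48° / sin 65° = 1.1106 / 0.9063 = 1.2254
true dip = arctan 1.2254 = 50.78°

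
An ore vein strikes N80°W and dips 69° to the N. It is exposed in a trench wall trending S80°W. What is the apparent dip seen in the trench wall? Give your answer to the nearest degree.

The section lies 20° from the strike.
tan(apparent dip) = tan 69° · sin 20° = 0.8910
apparent dip = arctan 0.8910 = 41.70°

42°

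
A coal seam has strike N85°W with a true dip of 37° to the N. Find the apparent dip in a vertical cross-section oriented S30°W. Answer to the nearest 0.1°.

The strike is N85°W and the section trends S30°W; the acute angle between them is β = 65°.
tan α = tan 37° × sin 65° = 0.7536 × 0.9063 = 0.6830
apparent dip = arctan 0.6830 = 34.33°

34.3°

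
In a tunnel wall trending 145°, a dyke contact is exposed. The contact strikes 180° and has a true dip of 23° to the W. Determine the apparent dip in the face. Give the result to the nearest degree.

The strike is 180° and the section trends 145°; the acute angle between them is β = 35°.
tan α = tan 23° × sin 35° = 0.4245 × 0.5736 = 0.2435
α = arctan(0.2435) = 13.68°

14°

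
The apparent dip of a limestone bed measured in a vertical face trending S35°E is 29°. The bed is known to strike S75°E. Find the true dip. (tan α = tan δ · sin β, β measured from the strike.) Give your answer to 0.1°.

40.8°

The section is 40° from the strike.
tan δ = tan α / sin β = tan 29° / sin 40° = 0.5543 / 0.6428 = 0.8624
δ = arctan(0.8624) = 40.77°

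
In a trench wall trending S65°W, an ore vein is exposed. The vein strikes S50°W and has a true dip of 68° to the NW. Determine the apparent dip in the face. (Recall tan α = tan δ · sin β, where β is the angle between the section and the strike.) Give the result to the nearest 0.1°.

The section lies 15° from the strike.
tan α = tan 68° × sin 15° = 2.4751 × 0.2588 = 0.6406
apparent dip = arctan 0.6406 = 32.64°

32.6°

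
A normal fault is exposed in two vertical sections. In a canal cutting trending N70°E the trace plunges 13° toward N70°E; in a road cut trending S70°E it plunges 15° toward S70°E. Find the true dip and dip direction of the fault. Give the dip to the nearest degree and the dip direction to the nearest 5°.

true dip 15°, dip direction 100°

Each apparent-dip line lies in the plane. As unit vectors (x east, y north, z up), v₁ plunges 13°→N70°E and v₂ plunges 15°→S70°E.
The plane normal is n = v₁ × v₂ ∝ (0.161, -0.033, 0.605).
tan δ = √(n_x²+n_y²)/n_z = 0.164/0.605, so δ = 15.2°.
Dip direction = atan2(0.161, -0.033) = 102° (azimuth of n's horizontal projection).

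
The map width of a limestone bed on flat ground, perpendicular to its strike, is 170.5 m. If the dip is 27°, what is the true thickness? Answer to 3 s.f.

77.4 m

True thickness t = w · sin(dip) = 170.5 × sin 27°
t = 170.5 × 0.4540 = 77.405 m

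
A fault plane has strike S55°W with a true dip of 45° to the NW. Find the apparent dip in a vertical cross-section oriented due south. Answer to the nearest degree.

The section lies 55° from the strike.
tan α = tan 45° × sin 55° = 1.0000 × 0.8192 = 0.8192
apparent dip = arctan 0.8192 = 39.32°

39°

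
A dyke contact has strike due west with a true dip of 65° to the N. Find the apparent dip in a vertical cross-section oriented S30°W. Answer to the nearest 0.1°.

61.7°

Angle between strike (due west) and section (S30°W): β = 60°.
tan α = tan 65° × sin 60° = 2.1445 × 0.8660 = 1.8572
apparent dip = arctan 1.8572 = 61.70°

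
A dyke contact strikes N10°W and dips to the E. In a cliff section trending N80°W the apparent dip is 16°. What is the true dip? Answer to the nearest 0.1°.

17.0°

The section is 70° from the strike.
tan δ = tan α / sin β = tan 16° / sin 70° = 0.2867 / 0.9397 = 0.3051
true dip = arctan 0.3051 = 16.97°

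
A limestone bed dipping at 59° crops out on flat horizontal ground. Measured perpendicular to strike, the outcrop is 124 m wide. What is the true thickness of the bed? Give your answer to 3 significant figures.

True thickness t = w · sin(dip) = 124 × sin 59°
t = 124 × 0.8572 = 106.289 m

106 m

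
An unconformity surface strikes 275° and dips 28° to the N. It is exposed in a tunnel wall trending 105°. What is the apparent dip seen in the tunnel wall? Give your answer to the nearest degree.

The strike is 275° and the section trends 105°; the acute angle between them is β = 10°.
tan α = tan 28° × sin 10° = 0.5317 × 0.1736 = 0.0923
apparent dip = arctan 0.0923 = 5.28°

5°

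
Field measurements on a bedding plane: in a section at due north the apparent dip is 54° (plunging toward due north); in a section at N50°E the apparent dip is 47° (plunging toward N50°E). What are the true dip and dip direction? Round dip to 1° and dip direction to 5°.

Represent each trace as a vector plunging at its apparent dip toward its trend (east-north-up frame): v₁ = (0.000, 0.588, -0.809), v₂ = (0.522, 0.438, -0.731).
n = v₁ × v₂ = (0.075, 0.423, 0.307) (taken with n_z > 0).
Dip δ = arctan(|n_h|/n_z) = arctan(0.429/0.307) = 54.4°.
The horizontal component of n points toward azimuth atan2(n_x, n_y) = 10°, the dip direction.

true dip 54°, dip direction 010°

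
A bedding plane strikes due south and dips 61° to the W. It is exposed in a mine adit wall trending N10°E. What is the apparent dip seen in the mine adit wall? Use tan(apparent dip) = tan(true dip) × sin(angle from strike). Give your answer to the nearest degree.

Angle between strike (due south) and section (N10°E): β = 10°.
tan α = tan 61° × sin 10° = 1.8040 × 0.1736 = 0.3133
α = arctan(0.3133) = 17.39°

17°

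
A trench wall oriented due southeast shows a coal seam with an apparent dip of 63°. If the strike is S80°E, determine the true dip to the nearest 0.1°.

73.7°

The section is 35° from the strike.
tan δ = tan α / sin β = tan 63° / sin 35° = 1.9626 / 0.5736 = 3.4217
δ = arctan(3.4217) = 73.71°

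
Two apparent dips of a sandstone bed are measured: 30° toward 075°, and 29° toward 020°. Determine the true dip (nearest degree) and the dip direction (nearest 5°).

Represent each trace as a vector plunging at its apparent dip toward its trend (east-north-up frame): v₁ = (0.837, 0.224, -0.500), v₂ = (0.299, 0.822, -0.485).
n = v₁ × v₂ = (0.302, 0.256, 0.620) (taken with n_z > 0).
tan δ = √(n_x²+n_y²)/n_z = 0.396/0.620, so δ = 32.6°.
Dip direction = azimuth of (n_x, n_y) = atan2(0.302, 0.256) = 50°.

true dip 33°, dip direction 050°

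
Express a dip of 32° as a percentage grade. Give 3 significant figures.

grade % = 100 × tan 32° = 100 × 0.6249

62.5%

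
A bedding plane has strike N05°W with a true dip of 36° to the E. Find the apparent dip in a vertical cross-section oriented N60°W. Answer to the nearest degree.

Angle between strike (N05°W) and section (N60°W): β = 55°.
tan(apparent dip) = tan 36° · sin 55° = 0.5951
α = arctan(0.5951) = 30.76°

31°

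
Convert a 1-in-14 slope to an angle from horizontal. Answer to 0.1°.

tan θ = 1/14 = 0.0714
θ = arctan(0.0714) = 4.09°

4.1°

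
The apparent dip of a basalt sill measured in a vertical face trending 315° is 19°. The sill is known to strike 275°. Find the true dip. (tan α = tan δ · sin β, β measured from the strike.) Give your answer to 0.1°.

28.2°

β = acute angle between strike 275° and section 315° = 40°.
tan(true dip) = tan 19° / sin 40° = 0.5357
δ = arctan(0.5357) = 28.18°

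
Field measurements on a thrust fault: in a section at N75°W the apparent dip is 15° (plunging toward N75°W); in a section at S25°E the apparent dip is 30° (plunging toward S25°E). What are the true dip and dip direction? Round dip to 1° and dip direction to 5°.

Represent each trace as a vector plunging at its apparent dip toward its trend (east-north-up frame): v₁ = (-0.933, 0.250, -0.259), v₂ = (0.366, -0.785, -0.500).
n = v₁ × v₂ = (-0.328, -0.561, 0.641) (taken with n_z > 0).
Dip δ = arctan(|n_h|/n_z) = arctan(0.650/0.641) = 45.4°.
Dip direction = azimuth of (n_x, n_y) = atan2(-0.328, -0.561) = 210°.

true dip 45°, dip direction 210°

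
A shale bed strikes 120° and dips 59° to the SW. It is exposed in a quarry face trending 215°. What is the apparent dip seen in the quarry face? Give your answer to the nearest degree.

The section lies 85° from the strike.
tan(apparent dip) = tan 59° · sin 85° = 1.6579
apparent dip = arctan 1.6579 = 58.90°

59°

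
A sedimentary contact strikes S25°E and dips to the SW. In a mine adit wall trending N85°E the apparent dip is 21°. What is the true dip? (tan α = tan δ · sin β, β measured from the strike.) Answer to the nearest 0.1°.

22.2°

β = acute angle between strike S25°E and section N85°E = 70°.
tan δ = tan α / sin β = tan 21° / sin 70° = 0.3839 / 0.9397 = 0.4085
true dip = arctan 0.4085 = 22.22°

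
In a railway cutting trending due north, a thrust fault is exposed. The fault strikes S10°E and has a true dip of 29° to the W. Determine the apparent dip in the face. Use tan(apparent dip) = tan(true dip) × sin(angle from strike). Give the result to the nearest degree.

5°

The strike is S10°E and the section trends due north; the acute angle between them is β = 10°.
tan(apparent dip) = tan 29° · sin 10° = 0.0963
apparent dip = arctan 0.0963 = 5.50°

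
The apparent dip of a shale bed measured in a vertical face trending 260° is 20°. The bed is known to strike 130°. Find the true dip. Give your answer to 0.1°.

The section is 50° from the strike.
tan δ = tan α / sin β = tan 20° / sin 50° = 0.3640 / 0.7660 = 0.4751
δ = arctan(0.4751) = 25.41°

25.4°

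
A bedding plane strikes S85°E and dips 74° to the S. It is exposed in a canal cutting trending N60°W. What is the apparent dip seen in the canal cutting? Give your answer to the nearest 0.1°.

55.8°

Angle between strike (S85°E) and section (N60°W): β = 25°.
tan α = tan 74° × sin 25° = 3.4874 × 0.4226 = 1.4738
apparent dip = arctan 1.4738 = 55.84°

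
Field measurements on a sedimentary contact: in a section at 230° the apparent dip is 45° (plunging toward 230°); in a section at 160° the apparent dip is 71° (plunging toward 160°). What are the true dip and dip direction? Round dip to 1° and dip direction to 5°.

true dip 71°, dip direction 160°

Represent each trace as a vector plunging at its apparent dip toward its trend (east-north-up frame): v₁ = (-0.542, -0.455, -0.707), v₂ = (0.111, -0.306, -0.946).
The plane normal is n = v₁ × v₂ ∝ (0.213, -0.591, 0.216).
tan δ = √(n_x²+n_y²)/n_z = 0.628/0.216, so δ = 71.0°.
Dip direction = azimuth of (n_x, n_y) = atan2(0.213, -0.591) = 160°.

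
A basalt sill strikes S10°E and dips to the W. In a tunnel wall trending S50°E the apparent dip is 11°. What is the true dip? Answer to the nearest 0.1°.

16.8°

β = acute angle between strike S10°E and section S50°E = 40°.
tan(true dip) = tan 11° / sin 40° = 0.3024
δ = arctan(0.3024) = 16.83°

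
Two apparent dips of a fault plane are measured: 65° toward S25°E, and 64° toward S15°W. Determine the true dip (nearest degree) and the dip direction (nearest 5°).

true dip 66°, dip direction 170°

The two traces are lines in the plane: v₁ = (sin 155°·cos 65°, cos 155°·cos 65°, −sin 65°), v₂ = (sin 195°·cos 64°, cos 195°·cos 64°, −sin 64°).
Cross product v₁ × v₂ gives the pole to the plane: n ∝ (0.040, -0.263, 0.119).
True dip = arccos(n_z / |n|) = arccos(0.4082) = 65.9°.
The horizontal component of n points toward azimuth atan2(n_x, n_y) = 171°, the dip direction.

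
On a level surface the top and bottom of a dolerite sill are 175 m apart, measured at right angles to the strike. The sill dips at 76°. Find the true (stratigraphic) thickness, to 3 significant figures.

170 m

True thickness t = w · sin(dip) = 175 × sin 76°
t = 175 × 0.9703 = 169.802 m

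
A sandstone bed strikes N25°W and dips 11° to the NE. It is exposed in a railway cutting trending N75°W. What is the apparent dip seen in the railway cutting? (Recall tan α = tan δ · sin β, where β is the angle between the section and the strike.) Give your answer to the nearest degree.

8°

Angle between strike (N25°W) and section (N75°W): β = 50°.
tan α = tan 11° × sin 50° = 0.1944 × 0.7660 = 0.1489
apparent dip = arctan 0.1489 = 8.47°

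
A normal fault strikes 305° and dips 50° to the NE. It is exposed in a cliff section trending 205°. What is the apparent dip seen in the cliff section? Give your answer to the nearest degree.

Angle between strike (305°) and section (205°): β = 80°.
tan(apparent dip) = tan 50° · sin 80° = 1.1736
α = arctan(1.1736) = 49.57°

50°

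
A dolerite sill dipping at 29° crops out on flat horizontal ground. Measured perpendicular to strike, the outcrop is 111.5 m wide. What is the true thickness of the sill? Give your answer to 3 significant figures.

True thickness t = w · sin(dip) = 111.5 × sin 29°
t = 111.5 × 0.4848 = 54.056 m

54.1 m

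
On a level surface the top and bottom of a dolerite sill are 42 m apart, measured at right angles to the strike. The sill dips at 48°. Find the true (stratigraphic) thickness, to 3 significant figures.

True thickness t = w · sin(dip) = 42 × sin 48°
t = 42 × 0.7431 = 31.212 m

31.2 m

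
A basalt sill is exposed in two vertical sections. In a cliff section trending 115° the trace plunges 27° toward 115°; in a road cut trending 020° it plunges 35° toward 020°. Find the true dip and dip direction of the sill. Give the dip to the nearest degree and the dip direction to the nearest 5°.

Each apparent-dip line lies in the plane. As unit vectors (x east, y north, z up), v₁ plunges 27°→115° and v₂ plunges 35°→020°.
Cross product v₁ × v₂ gives the pole to the plane: n ∝ (0.565, 0.336, 0.727).
Dip δ = arctan(|n_h|/n_z) = arctan(0.658/0.727) = 42.1°.
Dip direction = azimuth of (n_x, n_y) = atan2(0.565, 0.336) = 59°.

true dip 42°, dip direction 060°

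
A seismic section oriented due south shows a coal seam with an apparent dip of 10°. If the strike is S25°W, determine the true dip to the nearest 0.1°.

22.6°

The section is 25° from the strike.
tan δ = tan α / sin β = tan 10° / sin 25° = 0.1763 / 0.4226 = 0.4172
true dip = arctan 0.4172 = 22.65°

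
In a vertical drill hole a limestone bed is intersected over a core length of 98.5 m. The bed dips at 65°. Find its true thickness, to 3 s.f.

41.6 m

True thickness t = h · cos(dip) = 98.5 × cos 65°
t = 98.5 × 0.4226 = 41.628 m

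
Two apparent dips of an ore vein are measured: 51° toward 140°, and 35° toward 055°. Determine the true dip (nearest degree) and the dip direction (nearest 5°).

The two traces are lines in the plane: v₁ = (sin 140°·cos 51°, cos 140°·cos 51°, −sin 51°), v₂ = (sin 55°·cos 35°, cos 55°·cos 35°, −sin 35°).
The plane normal is n = v₁ × v₂ ∝ (0.642, -0.289, 0.514).
tan δ = √(n_x²+n_y²)/n_z = 0.704/0.514, so δ = 53.9°.
Dip direction = azimuth of (n_x, n_y) = atan2(0.642, -0.289) = 114°.

true dip 54°, dip direction 115°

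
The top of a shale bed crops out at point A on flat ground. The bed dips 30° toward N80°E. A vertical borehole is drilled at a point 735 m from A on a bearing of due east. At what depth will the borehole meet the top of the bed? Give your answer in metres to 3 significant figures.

418 m

The hole lies 10° from the dip direction, so the down-dip offset is 735 × cos 10° = 723.83 m.
Depth = down-dip offset × tan(dip) = 723.83 × tan 30° = 723.83 × 0.5774
Depth = 417.91 m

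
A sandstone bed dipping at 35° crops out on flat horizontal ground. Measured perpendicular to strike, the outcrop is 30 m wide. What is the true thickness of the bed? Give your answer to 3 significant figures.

17.2 m

True thickness t = w · sin(dip) = 30 × sin 35°
t = 30 × 0.5736 = 17.207 m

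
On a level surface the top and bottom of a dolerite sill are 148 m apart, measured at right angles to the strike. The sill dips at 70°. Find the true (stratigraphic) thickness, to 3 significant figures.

139 m

True thickness t = w · sin(dip) = 148 × sin 70°
t = 148 × 0.9397 = 139.075 m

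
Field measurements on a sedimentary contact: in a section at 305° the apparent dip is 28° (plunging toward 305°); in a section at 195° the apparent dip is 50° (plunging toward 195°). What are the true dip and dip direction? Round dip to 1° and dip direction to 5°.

The two traces are lines in the plane: v₁ = (sin 305°·cos 28°, cos 305°·cos 28°, −sin 28°), v₂ = (sin 195°·cos 50°, cos 195°·cos 50°, −sin 50°).
Cross product v₁ × v₂ gives the pole to the plane: n ∝ (-0.679, -0.476, 0.533).
Dip δ = arctan(|n_h|/n_z) = arctan(0.830/0.533) = 57.3°.
Dip direction = azimuth of (n_x, n_y) = atan2(-0.679, -0.476) = 235°.

true dip 57°, dip direction 235°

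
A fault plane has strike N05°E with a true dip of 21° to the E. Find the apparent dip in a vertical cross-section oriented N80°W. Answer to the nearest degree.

The section lies 85° from the strike.
tan α = tan 21° × sin 85° = 0.3839 × 0.9962 = 0.3824
α = arctan(0.3824) = 20.93°

21°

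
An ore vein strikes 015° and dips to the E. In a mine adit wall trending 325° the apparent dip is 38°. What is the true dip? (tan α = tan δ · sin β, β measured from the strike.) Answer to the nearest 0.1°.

β = acute angle between strike 015° and section 325° = 50°.
tan δ = tan α / sin β = tan 38° / sin 50° = 0.7813 / 0.7660 = 1.0199
δ = arctan(1.0199) = 45.56°

45.6°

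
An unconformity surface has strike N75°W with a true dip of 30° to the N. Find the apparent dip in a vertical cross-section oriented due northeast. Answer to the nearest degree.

The section lies 60° from the strike.
tan(apparent dip) = tan 30° · sin 60° = 0.5000
apparent dip = arctan 0.5000 = 26.57°

27°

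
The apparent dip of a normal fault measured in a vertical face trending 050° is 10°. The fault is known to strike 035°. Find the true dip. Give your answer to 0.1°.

β = acute angle between strike 035° and section 050° = 15°.
tan(true dip) = tan 10° / sin 15° = 0.6813
δ = arctan(0.6813) = 34.27°

34.3°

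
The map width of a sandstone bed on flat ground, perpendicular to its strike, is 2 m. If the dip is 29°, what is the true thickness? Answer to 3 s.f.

True thickness t = w · sin(dip) = 2 × sin 29°
t = 2 × 0.4848 = 0.970 m

0.970 m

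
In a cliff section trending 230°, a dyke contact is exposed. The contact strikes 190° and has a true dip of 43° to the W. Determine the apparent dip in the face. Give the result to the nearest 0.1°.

The section lies 40° from the strike.
tan(apparent dip) = tan 43° · sin 40° = 0.5994
α = arctan(0.5994) = 30.94°

30.9°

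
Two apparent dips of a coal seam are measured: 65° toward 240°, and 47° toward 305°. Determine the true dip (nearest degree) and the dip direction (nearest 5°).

true dip 65°, dip direction 245°

Each apparent-dip line lies in the plane. As unit vectors (x east, y north, z up), v₁ plunges 65°→240° and v₂ plunges 47°→305°.
n = v₁ × v₂ = (-0.509, -0.239, 0.261) (taken with n_z > 0).
Dip δ = arctan(|n_h|/n_z) = arctan(0.562/0.261) = 65.1°.
The horizontal component of n points toward azimuth atan2(n_x, n_y) = 245°, the dip direction.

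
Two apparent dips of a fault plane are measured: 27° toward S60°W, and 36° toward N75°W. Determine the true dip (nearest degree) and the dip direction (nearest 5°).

true dip 36°, dip direction 285°

Each apparent-dip line lies in the plane. As unit vectors (x east, y north, z up), v₁ plunges 27°→S60°W and v₂ plunges 36°→N75°W.
The plane normal is n = v₁ × v₂ ∝ (-0.357, 0.099, 0.510).
True dip = arccos(n_z / |n|) = arccos(0.8090) = 36.0°.
Dip direction = atan2(-0.357, 0.099) = 285° (azimuth of n's horizontal projection).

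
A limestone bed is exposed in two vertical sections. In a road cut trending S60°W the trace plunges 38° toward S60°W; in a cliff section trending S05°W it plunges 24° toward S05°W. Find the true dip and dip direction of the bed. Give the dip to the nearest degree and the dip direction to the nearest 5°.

true dip 38°, dip direction 240°

Represent each trace as a vector plunging at its apparent dip toward its trend (east-north-up frame): v₁ = (-0.682, -0.394, -0.616), v₂ = (-0.080, -0.910, -0.407).
Cross product v₁ × v₂ gives the pole to the plane: n ∝ (-0.400, -0.229, 0.590).
Dip δ = arctan(|n_h|/n_z) = arctan(0.461/0.590) = 38.0°.
Dip direction = atan2(-0.400, -0.229) = 240° (azimuth of n's horizontal projection).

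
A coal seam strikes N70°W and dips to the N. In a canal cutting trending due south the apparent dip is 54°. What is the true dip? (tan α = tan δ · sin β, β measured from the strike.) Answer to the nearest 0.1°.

55.7°

The section is 70° from the strike.
tan(true dip) = tan 54° / sin 70° = 1.4647
δ = arctan(1.4647) = 55.68°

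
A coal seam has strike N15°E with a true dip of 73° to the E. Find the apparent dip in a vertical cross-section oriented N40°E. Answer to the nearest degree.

The strike is N15°E and the section trends N40°E; the acute angle between them is β = 25°.
tan(apparent dip) = tan 73° · sin 25° = 1.3823
apparent dip = arctan 1.3823 = 54.12°

54°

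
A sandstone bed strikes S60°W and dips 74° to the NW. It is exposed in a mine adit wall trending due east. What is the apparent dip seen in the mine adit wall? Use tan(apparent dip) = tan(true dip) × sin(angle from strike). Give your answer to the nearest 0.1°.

60.2°

Angle between strike (S60°W) and section (due east): β = 30°.
tan(apparent dip) = tan 74° · sin 30° = 1.7437
apparent dip = arctan 1.7437 = 60.17°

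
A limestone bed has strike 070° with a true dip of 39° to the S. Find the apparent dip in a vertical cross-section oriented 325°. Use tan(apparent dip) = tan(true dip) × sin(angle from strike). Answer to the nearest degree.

Angle between strike (070°) and section (325°): β = 75°.
tan(apparent dip) = tan 39° · sin 75° = 0.7822
apparent dip = arctan 0.7822 = 38.03°

38°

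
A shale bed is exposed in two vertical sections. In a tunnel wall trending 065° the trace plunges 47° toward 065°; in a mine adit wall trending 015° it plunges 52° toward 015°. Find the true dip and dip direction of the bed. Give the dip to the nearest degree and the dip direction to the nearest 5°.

Each apparent-dip line lies in the plane. As unit vectors (x east, y north, z up), v₁ plunges 47°→065° and v₂ plunges 52°→015°.
n = v₁ × v₂ = (0.208, 0.371, 0.322) (taken with n_z > 0).
Dip δ = arctan(|n_h|/n_z) = arctan(0.425/0.322) = 52.9°.
Dip direction = azimuth of (n_x, n_y) = atan2(0.208, 0.371) = 29°.

true dip 53°, dip direction 030°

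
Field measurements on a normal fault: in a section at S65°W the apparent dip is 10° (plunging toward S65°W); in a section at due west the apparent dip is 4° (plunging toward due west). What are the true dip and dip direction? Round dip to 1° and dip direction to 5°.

true dip 15°, dip direction 195°

Each apparent-dip line lies in the plane. As unit vectors (x east, y north, z up), v₁ plunges 10°→S65°W and v₂ plunges 4°→due west.
The plane normal is n = v₁ × v₂ ∝ (-0.029, -0.111, 0.415).
True dip = arccos(n_z / |n|) = arccos(0.9639) = 15.4°.
Dip direction = azimuth of (n_x, n_y) = atan2(-0.029, -0.111) = 195°.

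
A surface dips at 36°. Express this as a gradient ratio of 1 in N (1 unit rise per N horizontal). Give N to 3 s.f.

1 : N means tan θ = 1/N, so N = 1/tan 36° = 1/0.7265

1 in 1.38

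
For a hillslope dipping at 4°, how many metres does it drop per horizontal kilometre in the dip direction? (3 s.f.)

drop per km = 1000 × tan 4° = 1000 × 0.0699

69.9 m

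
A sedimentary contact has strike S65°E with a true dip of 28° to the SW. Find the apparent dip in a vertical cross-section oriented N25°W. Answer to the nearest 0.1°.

The strike is S65°E and the section trends N25°W; the acute angle between them is β = 40°.
tan α = tan 28° × sin 40° = 0.5317 × 0.6428 = 0.3418
apparent dip = arctan 0.3418 = 18.87°

18.9°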